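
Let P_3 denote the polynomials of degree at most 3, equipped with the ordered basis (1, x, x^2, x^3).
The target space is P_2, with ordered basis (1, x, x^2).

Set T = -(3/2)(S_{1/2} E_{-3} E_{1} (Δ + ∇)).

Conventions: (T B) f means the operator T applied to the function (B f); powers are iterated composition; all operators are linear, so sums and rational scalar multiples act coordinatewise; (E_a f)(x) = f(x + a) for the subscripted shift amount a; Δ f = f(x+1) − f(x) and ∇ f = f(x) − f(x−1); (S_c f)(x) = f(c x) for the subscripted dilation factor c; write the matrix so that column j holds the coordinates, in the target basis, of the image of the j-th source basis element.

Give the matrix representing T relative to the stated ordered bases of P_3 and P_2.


image of 1: 0
image of x: -3
image of x^2: -3x + 12
image of x^3: -(9/4)x^2 + 18x - 39
each image's coordinates form column j of the matrix

the matrix is [[0, -3, 12, -39]; [0, 0, -3, 18]; [0, 0, 0, -9/4]] (rows listed top to bottom)


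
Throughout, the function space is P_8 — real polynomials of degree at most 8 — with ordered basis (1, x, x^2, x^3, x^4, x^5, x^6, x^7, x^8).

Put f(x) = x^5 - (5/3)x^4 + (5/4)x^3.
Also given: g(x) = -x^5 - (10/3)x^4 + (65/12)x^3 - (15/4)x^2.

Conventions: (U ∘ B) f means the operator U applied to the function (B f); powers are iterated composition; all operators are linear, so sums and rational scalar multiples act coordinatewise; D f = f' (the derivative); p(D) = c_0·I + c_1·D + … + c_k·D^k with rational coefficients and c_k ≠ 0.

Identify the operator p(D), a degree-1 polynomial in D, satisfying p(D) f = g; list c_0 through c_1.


D^0 f = x^5 - (5/3)x^4 + (5/4)x^3
D^1 f = 5x^4 - (20/3)x^3 + (15/4)x^2
matching coefficients of g against c_0 f + c_1 Df + … from the top degree down determines the c_i
solution: c_0 = -1, c_1 = -1

p(D) = -I − D, i.e. c_0 = -1, c_1 = -1


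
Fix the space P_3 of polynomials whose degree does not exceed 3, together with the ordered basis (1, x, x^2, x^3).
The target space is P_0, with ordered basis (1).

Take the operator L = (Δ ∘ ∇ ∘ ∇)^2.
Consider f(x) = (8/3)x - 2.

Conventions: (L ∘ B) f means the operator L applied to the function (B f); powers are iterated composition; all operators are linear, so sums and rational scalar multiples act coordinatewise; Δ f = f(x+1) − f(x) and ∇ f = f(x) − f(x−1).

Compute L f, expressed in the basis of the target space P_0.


∇ f = 8/3
∇ ∇ f = 0
Δ ∇ ∇ f = 0
∇ (Δ ∘ ∇ ∘ ∇) f = 0
∇ ∇ (Δ ∘ ∇ ∘ ∇) f = 0
Δ ∇ ∇ (Δ ∘ ∇ ∘ ∇) f = 0

the image equals g(x) = 0


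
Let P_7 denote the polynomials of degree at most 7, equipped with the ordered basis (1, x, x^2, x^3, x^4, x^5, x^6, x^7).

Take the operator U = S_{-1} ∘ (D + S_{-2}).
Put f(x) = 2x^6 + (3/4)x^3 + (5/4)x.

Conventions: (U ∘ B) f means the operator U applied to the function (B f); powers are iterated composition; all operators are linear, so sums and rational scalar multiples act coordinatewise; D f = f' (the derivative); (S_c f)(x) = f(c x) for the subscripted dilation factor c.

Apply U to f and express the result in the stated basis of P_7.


g(x) = 128x^6 - 12x^5 + 6x^3 + (9/4)x^2 + (5/2)x + 5/4

D f = 12x^5 + (9/4)x^2 + 5/4
S_{-2} f = 128x^6 - 6x^3 - (5/2)x
(D + S_{-2}) f = 128x^6 + 12x^5 - 6x^3 + (9/4)x^2 - (5/2)x + 5/4
S_{-1} (D + S_{-2}) f = 128x^6 - 12x^5 + 6x^3 + (9/4)x^2 + (5/2)x + 5/4


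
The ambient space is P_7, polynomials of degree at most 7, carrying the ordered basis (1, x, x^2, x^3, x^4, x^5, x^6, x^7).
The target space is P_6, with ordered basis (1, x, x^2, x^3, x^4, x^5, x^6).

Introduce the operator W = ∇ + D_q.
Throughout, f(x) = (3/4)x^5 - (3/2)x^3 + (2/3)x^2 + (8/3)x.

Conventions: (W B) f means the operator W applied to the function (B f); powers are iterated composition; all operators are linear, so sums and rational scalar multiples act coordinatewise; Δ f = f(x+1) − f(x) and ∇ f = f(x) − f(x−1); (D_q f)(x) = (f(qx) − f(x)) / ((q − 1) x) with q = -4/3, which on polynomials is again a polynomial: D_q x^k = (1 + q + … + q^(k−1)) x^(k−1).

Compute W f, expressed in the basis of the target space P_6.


∇ f = (15/4)x^4 - (15/2)x^3 + 3x^2 + (25/12)x + 5/4
D_q f = (181/108)x^4 - (13/6)x^2 - (2/9)x + 8/3
(∇ + D_q) f = (293/54)x^4 - (15/2)x^3 + (5/6)x^2 + (67/36)x + 47/12

g(x) = (293/54)x^4 - (15/2)x^3 + (5/6)x^2 + (67/36)x + 47/12


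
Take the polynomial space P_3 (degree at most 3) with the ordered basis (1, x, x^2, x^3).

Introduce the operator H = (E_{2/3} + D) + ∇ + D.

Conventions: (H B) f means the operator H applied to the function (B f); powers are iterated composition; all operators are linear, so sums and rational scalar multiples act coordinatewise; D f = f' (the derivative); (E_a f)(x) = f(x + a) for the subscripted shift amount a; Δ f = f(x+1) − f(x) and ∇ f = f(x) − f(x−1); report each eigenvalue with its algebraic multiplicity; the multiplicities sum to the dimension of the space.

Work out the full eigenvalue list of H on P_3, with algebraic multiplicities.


image of 1: 1
image of x: x + 11/3
image of x^2: x^2 + (22/3)x - 5/9
image of x^3: x^3 + 11x^2 - (5/3)x + 35/27
the matrix is upper triangular; its diagonal is (1, 1, 1, 1)
for a triangular matrix the eigenvalues are the diagonal entries, with algebraic multiplicity their repetition count

λ = 1 (multiplicity 4)


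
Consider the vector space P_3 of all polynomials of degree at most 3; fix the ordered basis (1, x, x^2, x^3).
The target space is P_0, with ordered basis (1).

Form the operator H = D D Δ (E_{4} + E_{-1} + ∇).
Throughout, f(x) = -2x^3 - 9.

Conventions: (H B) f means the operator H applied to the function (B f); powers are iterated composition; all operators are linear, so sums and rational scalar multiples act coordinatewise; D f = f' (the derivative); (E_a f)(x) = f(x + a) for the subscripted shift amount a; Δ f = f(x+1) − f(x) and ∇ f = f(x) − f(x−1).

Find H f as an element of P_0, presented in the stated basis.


E_{4} f = -2x^3 - 24x^2 - 96x - 137
E_{-1} f = -2x^3 + 6x^2 - 6x - 7
∇ f = -6x^2 + 6x - 2
(E_{4} + E_{-1} + ∇) f = -4x^3 - 24x^2 - 96x - 146
Δ (E_{4} + E_{-1} + ∇) f = -12x^2 - 60x - 124
D Δ (E_{4} + E_{-1} + ∇) f = -24x - 60
D D Δ (E_{4} + E_{-1} + ∇) f = -24

the image equals g(x) = -24


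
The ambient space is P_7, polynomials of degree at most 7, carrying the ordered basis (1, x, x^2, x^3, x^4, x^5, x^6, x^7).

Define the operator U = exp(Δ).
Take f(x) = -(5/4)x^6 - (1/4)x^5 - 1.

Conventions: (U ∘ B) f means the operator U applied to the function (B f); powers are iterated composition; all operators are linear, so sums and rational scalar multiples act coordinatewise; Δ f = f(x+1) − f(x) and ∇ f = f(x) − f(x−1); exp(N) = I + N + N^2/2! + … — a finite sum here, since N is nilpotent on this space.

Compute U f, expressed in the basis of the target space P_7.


order-1 term: -(15/2)x^5 - 20x^4 - (55/2)x^3 - (85/4)x^2 - (35/4)x - 3/2
order-2 term: -(75/4)x^4 - (155/2)x^3 - (555/4)x^2 - (485/4)x - 85/2
order-3 term: -25x^3 - 115x^2 - 195x - 475/4
order-4 term: -(75/4)x^2 - (305/4)x - 335/4
order-5 term: -(15/2)x - 19
order-6 term: -5/4
the series for exp(Δ) f terminates at order 6
exp(Δ) f = -(5/4)x^6 - (31/4)x^5 - (155/4)x^4 - 130x^3 - (1175/4)x^2 - (1635/4)x - 1071/4

the image equals g(x) = -(5/4)x^6 - (31/4)x^5 - (155/4)x^4 - 130x^3 - (1175/4)x^2 - (1635/4)x - 1071/4


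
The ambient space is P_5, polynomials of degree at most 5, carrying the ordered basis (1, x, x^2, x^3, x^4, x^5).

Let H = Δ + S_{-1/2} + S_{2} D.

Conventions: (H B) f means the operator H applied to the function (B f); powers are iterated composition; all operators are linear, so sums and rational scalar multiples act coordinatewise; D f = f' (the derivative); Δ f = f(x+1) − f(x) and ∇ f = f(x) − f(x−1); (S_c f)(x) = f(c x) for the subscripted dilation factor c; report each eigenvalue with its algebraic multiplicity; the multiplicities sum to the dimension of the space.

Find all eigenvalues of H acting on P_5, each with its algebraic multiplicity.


image of 1: 1
image of x: -(1/2)x + 2
image of x^2: (1/4)x^2 + 6x + 1
image of x^3: -(1/8)x^3 + 15x^2 + 3x + 1
image of x^4: (1/16)x^4 + 36x^3 + 6x^2 + 4x + 1
image of x^5: -(1/32)x^5 + 85x^4 + 10x^3 + 10x^2 + 5x + 1
the matrix is upper triangular; its diagonal is (1, -1/2, 1/4, -1/8, 1/16, -1/32)
for a triangular matrix the eigenvalues are the diagonal entries, with algebraic multiplicity their repetition count

λ = -1/2 (multiplicity 1), λ = -1/8 (multiplicity 1), λ = -1/32 (multiplicity 1), λ = 1/16 (multiplicity 1), λ = 1/4 (multiplicity 1), λ = 1 (multiplicity 1)


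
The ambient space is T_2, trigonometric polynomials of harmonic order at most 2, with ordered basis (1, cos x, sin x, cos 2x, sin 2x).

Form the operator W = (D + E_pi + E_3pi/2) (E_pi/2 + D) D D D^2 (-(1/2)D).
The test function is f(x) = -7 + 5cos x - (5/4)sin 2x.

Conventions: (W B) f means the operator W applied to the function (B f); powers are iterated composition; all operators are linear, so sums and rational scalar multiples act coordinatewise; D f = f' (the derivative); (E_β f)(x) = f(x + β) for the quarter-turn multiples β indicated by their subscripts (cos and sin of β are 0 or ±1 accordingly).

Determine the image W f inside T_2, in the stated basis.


the image equals g(x) = -5cos x - 80cos 2x + 40sin 2x

D f = -5sin x - (5/2)cos 2x
(-(1/2)D) f = (5/2)sin x + (5/4)cos 2x
D (-(1/2)D) f = (5/2)cos x - (5/2)sin 2x
D D (-(1/2)D) f = -(5/2)sin x - 5cos 2x
D (D^2 (-(1/2)D)) f = -(5/2)cos x + 10sin 2x
D D (D^2 (-(1/2)D)) f = (5/2)sin x + 20cos 2x
E_pi/2 (D D) (D^2 (-(1/2)D)) f = (5/2)cos x - 20cos 2x
D (D D) (D^2 (-(1/2)D)) f = (5/2)cos x - 40sin 2x
(E_pi/2 + D) (D D) (D^2 (-(1/2)D)) f = 5cos x - 20cos 2x - 40sin 2x
D ((E_pi/2 + D) D D) (D^2 (-(1/2)D)) f = -5sin x - 80cos 2x + 40sin 2x
E_pi ((E_pi/2 + D) D D) (D^2 (-(1/2)D)) f = -5cos x - 20cos 2x - 40sin 2x
E_3pi/2 ((E_pi/2 + D) D D) (D^2 (-(1/2)D)) f = 5sin x + 20cos 2x + 40sin 2x
(D + E_pi + E_3pi/2) ((E_pi/2 + D) D D) (D^2 (-(1/2)D)) f = -5cos x - 80cos 2x + 40sin 2x


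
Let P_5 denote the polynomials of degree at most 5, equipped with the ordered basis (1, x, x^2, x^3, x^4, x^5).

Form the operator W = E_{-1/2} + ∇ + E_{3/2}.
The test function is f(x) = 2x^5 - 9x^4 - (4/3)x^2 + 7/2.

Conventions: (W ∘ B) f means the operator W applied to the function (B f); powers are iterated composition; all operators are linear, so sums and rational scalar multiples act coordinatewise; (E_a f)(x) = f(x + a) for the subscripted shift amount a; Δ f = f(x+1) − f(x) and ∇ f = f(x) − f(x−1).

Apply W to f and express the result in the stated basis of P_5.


E_{-1/2} f = 2x^5 - 14x^4 + 23x^3 - (52/3)x^2 + (155/24)x + 61/24
∇ f = 10x^4 - 56x^3 + 74x^2 - (146/3)x + 37/3
E_{3/2} f = 2x^5 + 6x^4 - 9x^3 - (166/3)x^2 - (599/8)x - 239/8
(E_{-1/2} + ∇ + E_{3/2}) f = 4x^5 + 2x^4 - 42x^3 + (4/3)x^2 - (1405/12)x - 15

the result is g(x) = 4x^5 + 2x^4 - 42x^3 + (4/3)x^2 - (1405/12)x - 15


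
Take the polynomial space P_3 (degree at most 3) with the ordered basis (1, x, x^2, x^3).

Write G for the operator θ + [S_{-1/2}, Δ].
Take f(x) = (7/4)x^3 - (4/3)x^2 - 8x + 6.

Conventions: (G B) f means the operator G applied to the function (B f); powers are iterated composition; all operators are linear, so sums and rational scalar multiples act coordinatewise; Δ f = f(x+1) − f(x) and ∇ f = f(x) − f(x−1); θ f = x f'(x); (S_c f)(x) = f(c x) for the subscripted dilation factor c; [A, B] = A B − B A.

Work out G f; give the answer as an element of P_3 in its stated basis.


θ f = (21/4)x^3 - (8/3)x^2 - 8x
Δ f = (21/4)x^2 + (31/12)x - 91/12
S_{-1/2} Δ f = (21/16)x^2 - (31/24)x - 91/12
S_{-1/2} f = -(7/32)x^3 - (1/3)x^2 + 4x + 6
Δ S_{-1/2} f = -(21/32)x^2 - (127/96)x + 331/96
[S_{-1/2}, Δ] f = (63/32)x^2 + (1/32)x - 353/32
(θ + [S_{-1/2}, Δ]) f = (21/4)x^3 - (67/96)x^2 - (255/32)x - 353/32

the result is g(x) = (21/4)x^3 - (67/96)x^2 - (255/32)x - 353/32


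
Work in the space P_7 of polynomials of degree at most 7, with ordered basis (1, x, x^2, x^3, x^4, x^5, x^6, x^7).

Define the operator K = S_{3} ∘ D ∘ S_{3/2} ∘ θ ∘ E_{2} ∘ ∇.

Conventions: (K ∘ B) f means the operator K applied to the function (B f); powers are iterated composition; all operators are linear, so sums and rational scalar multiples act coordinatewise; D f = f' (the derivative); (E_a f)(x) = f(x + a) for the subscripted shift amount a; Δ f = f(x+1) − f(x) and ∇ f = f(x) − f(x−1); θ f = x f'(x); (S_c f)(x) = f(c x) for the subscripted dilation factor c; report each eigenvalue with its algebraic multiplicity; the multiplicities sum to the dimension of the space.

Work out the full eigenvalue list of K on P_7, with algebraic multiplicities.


λ = 0 (multiplicity 8)

image of 1: 0
image of x: 0
image of x^2: 3
image of x^3: 81x + 27/2
image of x^4: (2187/2)x^2 + 486x + 42
image of x^5: 10935x^3 + (32805/4)x^2 + 1890x + 225/2
image of x^6: (1476225/16)x^4 + 98415x^3 + (76545/2)x^2 + 6075x + 279
image of x^7: (11160261/16)x^5 + (31000725/32)x^4 + 535815x^3 + (1148175/8)x^2 + 17577x + 1323/2
the matrix is upper triangular; its diagonal is (0, 0, 0, 0, 0, 0, 0, 0)
for a triangular matrix the eigenvalues are the diagonal entries, with algebraic multiplicity their repetition count


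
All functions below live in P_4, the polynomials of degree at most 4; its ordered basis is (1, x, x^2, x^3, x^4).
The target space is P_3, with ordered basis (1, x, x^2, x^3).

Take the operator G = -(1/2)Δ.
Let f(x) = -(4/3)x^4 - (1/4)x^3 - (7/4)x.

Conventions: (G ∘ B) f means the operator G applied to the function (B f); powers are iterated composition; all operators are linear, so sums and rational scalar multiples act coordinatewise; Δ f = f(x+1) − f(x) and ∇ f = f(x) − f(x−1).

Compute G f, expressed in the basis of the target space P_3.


the image equals g(x) = (8/3)x^3 + (35/8)x^2 + (73/24)x + 5/3

Δ f = -(16/3)x^3 - (35/4)x^2 - (73/12)x - 10/3
(-(1/2)Δ) f = (8/3)x^3 + (35/8)x^2 + (73/24)x + 5/3


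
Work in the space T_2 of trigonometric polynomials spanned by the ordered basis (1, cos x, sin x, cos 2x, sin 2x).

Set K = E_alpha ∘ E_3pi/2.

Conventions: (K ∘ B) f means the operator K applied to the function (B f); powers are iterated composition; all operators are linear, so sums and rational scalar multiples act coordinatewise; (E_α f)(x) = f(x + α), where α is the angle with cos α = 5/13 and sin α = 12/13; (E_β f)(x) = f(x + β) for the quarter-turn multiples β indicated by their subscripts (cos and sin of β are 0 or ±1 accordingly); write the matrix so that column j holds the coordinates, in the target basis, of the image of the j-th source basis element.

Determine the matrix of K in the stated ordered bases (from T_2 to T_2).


the matrix is [[1, 0, 0, 0, 0]; [0, 12/13, -5/13, 0, 0]; [0, 5/13, 12/13, 0, 0]; [0, 0, 0, 119/169, -120/169]; [0, 0, 0, 120/169, 119/169]] (rows listed top to bottom)

image of 1: 1
image of cos x: (12/13)cos x + (5/13)sin x
image of sin x: -(5/13)cos x + (12/13)sin x
image of cos 2x: (119/169)cos 2x + (120/169)sin 2x
image of sin 2x: -(120/169)cos 2x + (119/169)sin 2x
each image's coordinates form column j of the matrix


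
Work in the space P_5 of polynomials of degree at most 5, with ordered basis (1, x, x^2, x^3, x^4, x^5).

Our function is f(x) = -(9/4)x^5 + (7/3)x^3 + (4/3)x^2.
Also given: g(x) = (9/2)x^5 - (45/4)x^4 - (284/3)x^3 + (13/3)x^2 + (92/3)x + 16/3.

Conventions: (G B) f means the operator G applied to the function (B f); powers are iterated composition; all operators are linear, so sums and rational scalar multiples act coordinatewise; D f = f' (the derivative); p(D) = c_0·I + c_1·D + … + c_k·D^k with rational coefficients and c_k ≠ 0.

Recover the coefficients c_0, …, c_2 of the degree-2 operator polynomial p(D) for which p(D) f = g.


D^0 f = -(9/4)x^5 + (7/3)x^3 + (4/3)x^2
D^1 f = -(45/4)x^4 + 7x^2 + (8/3)x
D^2 f = -45x^3 + 14x + 8/3
matching coefficients of g against c_0 f + c_1 Df + … from the top degree down determines the c_i
solution: c_0 = -2, c_1 = 1, c_2 = 2

c_0 = -2, c_1 = 1, c_2 = 2


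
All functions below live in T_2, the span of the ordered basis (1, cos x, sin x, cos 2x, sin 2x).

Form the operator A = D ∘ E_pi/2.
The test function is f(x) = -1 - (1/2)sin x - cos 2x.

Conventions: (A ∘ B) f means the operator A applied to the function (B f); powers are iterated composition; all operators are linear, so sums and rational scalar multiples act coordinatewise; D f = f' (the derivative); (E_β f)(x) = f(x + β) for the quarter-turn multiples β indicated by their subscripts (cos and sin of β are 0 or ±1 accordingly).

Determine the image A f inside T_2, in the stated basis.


the result is g(x) = (1/2)sin x - 2sin 2x

E_pi/2 f = -1 - (1/2)cos x + cos 2x
D E_pi/2 f = (1/2)sin x - 2sin 2x


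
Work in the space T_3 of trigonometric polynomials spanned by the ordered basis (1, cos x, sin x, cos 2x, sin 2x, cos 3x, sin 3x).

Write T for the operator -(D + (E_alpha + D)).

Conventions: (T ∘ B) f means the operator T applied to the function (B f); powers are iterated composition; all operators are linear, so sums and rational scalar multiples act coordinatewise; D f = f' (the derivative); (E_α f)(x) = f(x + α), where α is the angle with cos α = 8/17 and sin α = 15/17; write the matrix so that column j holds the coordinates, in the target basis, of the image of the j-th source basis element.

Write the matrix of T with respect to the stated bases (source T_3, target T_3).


the matrix is [[-1, 0, 0, 0, 0, 0, 0]; [0, -8/17, -49/17, 0, 0, 0, 0]; [0, 49/17, -8/17, 0, 0, 0, 0]; [0, 0, 0, 161/289, -1396/289, 0, 0]; [0, 0, 0, 1396/289, 161/289, 0, 0]; [0, 0, 0, 0, 0, 4888/4913, -28983/4913]; [0, 0, 0, 0, 0, 28983/4913, 4888/4913]] (rows listed top to bottom)

image of 1: -1
image of cos x: -(8/17)cos x + (49/17)sin x
image of sin x: -(49/17)cos x - (8/17)sin x
image of cos 2x: (161/289)cos 2x + (1396/289)sin 2x
image of sin 2x: -(1396/289)cos 2x + (161/289)sin 2x
image of cos 3x: (4888/4913)cos 3x + (28983/4913)sin 3x
image of sin 3x: -(28983/4913)cos 3x + (4888/4913)sin 3x
each image's coordinates form column j of the matrix


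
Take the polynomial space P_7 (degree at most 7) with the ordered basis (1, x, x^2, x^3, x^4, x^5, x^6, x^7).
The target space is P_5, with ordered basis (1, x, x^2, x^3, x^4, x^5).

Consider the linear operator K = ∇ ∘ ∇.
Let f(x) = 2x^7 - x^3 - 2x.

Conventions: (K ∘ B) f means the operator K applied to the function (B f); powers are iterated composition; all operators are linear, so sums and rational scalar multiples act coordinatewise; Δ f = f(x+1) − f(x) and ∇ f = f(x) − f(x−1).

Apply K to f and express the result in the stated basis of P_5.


∇ f = 14x^6 - 42x^5 + 70x^4 - 70x^3 + 39x^2 - 11x - 1
∇ ∇ f = 84x^5 - 420x^4 + 980x^3 - 1260x^2 + 862x - 246

the image equals g(x) = 84x^5 - 420x^4 + 980x^3 - 1260x^2 + 862x - 246


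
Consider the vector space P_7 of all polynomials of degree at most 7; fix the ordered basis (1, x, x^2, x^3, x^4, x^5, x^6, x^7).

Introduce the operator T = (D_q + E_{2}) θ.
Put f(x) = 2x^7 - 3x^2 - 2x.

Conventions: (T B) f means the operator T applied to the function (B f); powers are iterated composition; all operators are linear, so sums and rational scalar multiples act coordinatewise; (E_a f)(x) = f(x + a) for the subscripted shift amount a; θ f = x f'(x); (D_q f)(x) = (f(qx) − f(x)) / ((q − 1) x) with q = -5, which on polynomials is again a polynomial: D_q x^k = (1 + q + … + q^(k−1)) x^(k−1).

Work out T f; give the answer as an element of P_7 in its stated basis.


θ f = 14x^7 - 6x^2 - 2x
D_q θ f = 182294x^6 + 24x - 2
E_{2} θ f = 14x^7 + 196x^6 + 1176x^5 + 3920x^4 + 7840x^3 + 9402x^2 + 6246x + 1764
(D_q + E_{2}) θ f = 14x^7 + 182490x^6 + 1176x^5 + 3920x^4 + 7840x^3 + 9402x^2 + 6270x + 1762

the image equals g(x) = 14x^7 + 182490x^6 + 1176x^5 + 3920x^4 + 7840x^3 + 9402x^2 + 6270x + 1762


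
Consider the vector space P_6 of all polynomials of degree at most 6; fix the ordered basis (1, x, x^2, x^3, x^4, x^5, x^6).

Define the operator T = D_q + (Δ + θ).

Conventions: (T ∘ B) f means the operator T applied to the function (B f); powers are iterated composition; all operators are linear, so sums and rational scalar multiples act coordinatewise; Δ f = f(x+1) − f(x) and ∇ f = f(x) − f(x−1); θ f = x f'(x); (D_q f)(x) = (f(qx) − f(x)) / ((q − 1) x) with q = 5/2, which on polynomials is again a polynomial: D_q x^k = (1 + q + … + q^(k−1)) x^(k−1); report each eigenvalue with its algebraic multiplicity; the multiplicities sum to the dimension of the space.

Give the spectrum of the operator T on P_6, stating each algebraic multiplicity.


λ = 0 (multiplicity 1), λ = 1 (multiplicity 1), λ = 2 (multiplicity 1), λ = 3 (multiplicity 1), λ = 4 (multiplicity 1), λ = 5 (multiplicity 1), λ = 6 (multiplicity 1)

image of 1: 0
image of x: x + 2
image of x^2: 2x^2 + (11/2)x + 1
image of x^3: 3x^3 + (51/4)x^2 + 3x + 1
image of x^4: 4x^4 + (235/8)x^3 + 6x^2 + 4x + 1
image of x^5: 5x^5 + (1111/16)x^4 + 10x^3 + 10x^2 + 5x + 1
image of x^6: 6x^6 + (5379/32)x^5 + 15x^4 + 20x^3 + 15x^2 + 6x + 1
the matrix is upper triangular; its diagonal is (0, 1, 2, 3, 4, 5, 6)
for a triangular matrix the eigenvalues are the diagonal entries, with algebraic multiplicity their repetition count


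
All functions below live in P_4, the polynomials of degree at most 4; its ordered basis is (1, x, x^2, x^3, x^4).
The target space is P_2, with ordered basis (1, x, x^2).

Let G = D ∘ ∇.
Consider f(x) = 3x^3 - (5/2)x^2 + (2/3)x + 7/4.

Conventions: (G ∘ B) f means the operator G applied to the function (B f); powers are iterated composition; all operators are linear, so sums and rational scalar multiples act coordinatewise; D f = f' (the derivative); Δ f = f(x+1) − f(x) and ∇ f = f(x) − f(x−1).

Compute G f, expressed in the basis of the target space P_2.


∇ f = 9x^2 - 14x + 37/6
D ∇ f = 18x - 14

the image equals g(x) = 18x - 14


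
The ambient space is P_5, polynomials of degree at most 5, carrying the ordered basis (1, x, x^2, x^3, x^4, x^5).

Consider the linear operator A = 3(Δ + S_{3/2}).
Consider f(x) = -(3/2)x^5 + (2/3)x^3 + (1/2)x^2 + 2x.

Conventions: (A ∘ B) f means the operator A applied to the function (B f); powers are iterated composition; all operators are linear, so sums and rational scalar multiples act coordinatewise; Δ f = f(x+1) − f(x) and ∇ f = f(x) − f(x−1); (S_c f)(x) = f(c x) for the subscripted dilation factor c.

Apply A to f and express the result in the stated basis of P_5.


g(x) = -(2187/64)x^5 - (45/2)x^4 - (153/4)x^3 - (285/8)x^2 - (9/2)x + 5

Δ f = -(15/2)x^4 - 15x^3 - 13x^2 - (9/2)x + 5/3
S_{3/2} f = -(729/64)x^5 + (9/4)x^3 + (9/8)x^2 + 3x
(Δ + S_{3/2}) f = -(729/64)x^5 - (15/2)x^4 - (51/4)x^3 - (95/8)x^2 - (3/2)x + 5/3
(3(Δ + S_{3/2})) f = -(2187/64)x^5 - (45/2)x^4 - (153/4)x^3 - (285/8)x^2 - (9/2)x + 5


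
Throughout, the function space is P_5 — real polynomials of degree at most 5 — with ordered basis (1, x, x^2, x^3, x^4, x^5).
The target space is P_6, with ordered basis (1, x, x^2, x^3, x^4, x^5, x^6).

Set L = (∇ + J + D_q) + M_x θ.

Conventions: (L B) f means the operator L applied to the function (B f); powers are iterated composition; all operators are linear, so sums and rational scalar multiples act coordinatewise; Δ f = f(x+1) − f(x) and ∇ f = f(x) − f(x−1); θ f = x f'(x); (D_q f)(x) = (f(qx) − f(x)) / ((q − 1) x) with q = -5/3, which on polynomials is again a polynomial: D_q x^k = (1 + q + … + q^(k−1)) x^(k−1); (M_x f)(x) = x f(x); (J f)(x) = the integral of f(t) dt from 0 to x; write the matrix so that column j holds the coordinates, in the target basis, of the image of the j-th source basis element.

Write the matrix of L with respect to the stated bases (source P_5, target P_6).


the matrix is [[0, 2, -1, 1, -1, 1]; [1, 0, 4/3, -3, 4, -5]; [0, 3/2, 0, 46/9, -6, 10]; [0, 0, 7/3, 0, 40/27, -10]; [0, 0, 0, 13/4, 0, 826/81]; [0, 0, 0, 0, 21/5, 0]; [0, 0, 0, 0, 0, 31/6]] (rows listed top to bottom)

image of 1: x
image of x: (3/2)x^2 + 2
image of x^2: (7/3)x^3 + (4/3)x - 1
image of x^3: (13/4)x^4 + (46/9)x^2 - 3x + 1
image of x^4: (21/5)x^5 + (40/27)x^3 - 6x^2 + 4x - 1
image of x^5: (31/6)x^6 + (826/81)x^4 - 10x^3 + 10x^2 - 5x + 1
each image's coordinates form column j of the matrix


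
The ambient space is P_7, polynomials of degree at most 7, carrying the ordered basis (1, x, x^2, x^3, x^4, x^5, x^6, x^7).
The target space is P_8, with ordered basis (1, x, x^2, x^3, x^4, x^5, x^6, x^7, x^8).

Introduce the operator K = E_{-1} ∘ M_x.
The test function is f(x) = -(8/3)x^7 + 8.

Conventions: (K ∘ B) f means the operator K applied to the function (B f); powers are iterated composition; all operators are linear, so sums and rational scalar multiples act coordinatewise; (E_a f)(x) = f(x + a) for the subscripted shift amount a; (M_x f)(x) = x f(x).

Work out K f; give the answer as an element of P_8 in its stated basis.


the image equals g(x) = -(8/3)x^8 + (64/3)x^7 - (224/3)x^6 + (448/3)x^5 - (560/3)x^4 + (448/3)x^3 - (224/3)x^2 + (88/3)x - 32/3

M_x f = -(8/3)x^8 + 8x
E_{-1} M_x f = -(8/3)x^8 + (64/3)x^7 - (224/3)x^6 + (448/3)x^5 - (560/3)x^4 + (448/3)x^3 - (224/3)x^2 + (88/3)x - 32/3


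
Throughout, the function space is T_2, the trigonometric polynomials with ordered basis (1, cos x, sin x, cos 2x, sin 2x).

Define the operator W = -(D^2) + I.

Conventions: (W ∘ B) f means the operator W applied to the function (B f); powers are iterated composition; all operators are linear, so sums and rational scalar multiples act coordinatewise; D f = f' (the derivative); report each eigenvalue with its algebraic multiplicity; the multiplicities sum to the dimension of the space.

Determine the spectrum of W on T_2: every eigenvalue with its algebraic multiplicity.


λ = 1 (multiplicity 1), λ = 2 (multiplicity 2), λ = 5 (multiplicity 2)

image of 1: 1
image of cos x: 2cos x
image of sin x: 2sin x
image of cos 2x: 5cos 2x
image of sin 2x: 5sin 2x
the matrix is diagonal; its diagonal is (1, 2, 2, 5, 5)
for a triangular matrix the eigenvalues are the diagonal entries, with algebraic multiplicity their repetition count


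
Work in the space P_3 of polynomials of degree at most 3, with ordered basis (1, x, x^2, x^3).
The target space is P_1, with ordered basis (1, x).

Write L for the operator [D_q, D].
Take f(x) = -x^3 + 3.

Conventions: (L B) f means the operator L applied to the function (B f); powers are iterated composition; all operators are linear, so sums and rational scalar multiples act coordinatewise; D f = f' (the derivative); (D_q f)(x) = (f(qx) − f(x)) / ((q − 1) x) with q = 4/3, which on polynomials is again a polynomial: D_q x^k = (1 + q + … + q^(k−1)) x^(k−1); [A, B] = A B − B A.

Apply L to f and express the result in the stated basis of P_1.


the image equals g(x) = (11/9)x

D f = -3x^2
D_q D f = -7x
D_q f = -(37/9)x^2
D D_q f = -(74/9)x
[D_q, D] f = (11/9)x


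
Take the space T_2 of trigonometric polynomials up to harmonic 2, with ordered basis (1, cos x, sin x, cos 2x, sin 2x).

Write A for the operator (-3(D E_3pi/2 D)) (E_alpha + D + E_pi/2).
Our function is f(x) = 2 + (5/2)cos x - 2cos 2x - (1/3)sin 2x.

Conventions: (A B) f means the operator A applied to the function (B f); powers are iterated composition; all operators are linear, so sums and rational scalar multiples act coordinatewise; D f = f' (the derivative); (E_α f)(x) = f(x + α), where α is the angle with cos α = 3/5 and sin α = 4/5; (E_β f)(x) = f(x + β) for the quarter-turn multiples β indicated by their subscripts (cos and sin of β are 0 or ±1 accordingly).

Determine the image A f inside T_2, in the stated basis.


E_alpha f = 2 + (3/2)cos x - 2sin x + (6/25)cos 2x + (151/75)sin 2x
D f = -(5/2)sin x - (2/3)cos 2x + 4sin 2x
E_pi/2 f = 2 - (5/2)sin x + 2cos 2x + (1/3)sin 2x
(E_alpha + D + E_pi/2) f = 4 + (3/2)cos x - 7sin x + (118/75)cos 2x + (476/75)sin 2x
D (E_alpha + D + E_pi/2) f = -7cos x - (3/2)sin x + (952/75)cos 2x - (236/75)sin 2x
E_3pi/2 D (E_alpha + D + E_pi/2) f = (3/2)cos x - 7sin x - (952/75)cos 2x + (236/75)sin 2x
D E_3pi/2 D (E_alpha + D + E_pi/2) f = -7cos x - (3/2)sin x + (472/75)cos 2x + (1904/75)sin 2x
(-3(D E_3pi/2 D)) (E_alpha + D + E_pi/2) f = 21cos x + (9/2)sin x - (472/25)cos 2x - (1904/25)sin 2x

g(x) = 21cos x + (9/2)sin x - (472/25)cos 2x - (1904/25)sin 2x


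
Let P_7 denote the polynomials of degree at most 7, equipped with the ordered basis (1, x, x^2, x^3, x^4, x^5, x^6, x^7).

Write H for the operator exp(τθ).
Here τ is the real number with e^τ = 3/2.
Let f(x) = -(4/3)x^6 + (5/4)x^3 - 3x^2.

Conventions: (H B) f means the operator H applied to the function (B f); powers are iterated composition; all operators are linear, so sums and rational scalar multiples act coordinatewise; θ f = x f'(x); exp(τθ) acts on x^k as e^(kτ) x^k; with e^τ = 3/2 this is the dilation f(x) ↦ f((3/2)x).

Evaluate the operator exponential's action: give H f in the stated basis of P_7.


exp(τθ) x^k = e^(kτ) x^k; with e^τ = 3/2 this sends x^k to (3/2)^k x^k
x^2 ↦ 9/4 x^2
x^3 ↦ 27/8 x^3
x^6 ↦ 729/64 x^6
applying this coordinatewise to f: exp(τθ) f = -(243/16)x^6 + (135/32)x^3 - (27/4)x^2

the image equals g(x) = -(243/16)x^6 + (135/32)x^3 - (27/4)x^2


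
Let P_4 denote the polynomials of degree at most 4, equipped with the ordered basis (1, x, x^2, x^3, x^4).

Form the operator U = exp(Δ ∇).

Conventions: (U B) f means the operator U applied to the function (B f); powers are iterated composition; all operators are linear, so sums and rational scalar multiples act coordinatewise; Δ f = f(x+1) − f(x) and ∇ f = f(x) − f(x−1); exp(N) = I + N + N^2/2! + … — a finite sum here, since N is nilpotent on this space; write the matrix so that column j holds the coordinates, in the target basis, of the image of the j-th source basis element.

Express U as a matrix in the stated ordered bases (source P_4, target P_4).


image of 1: 1
image of x: x
image of x^2: x^2 + 2
image of x^3: x^3 + 6x
image of x^4: x^4 + 12x^2 + 14
each image's coordinates form column j of the matrix

the matrix is [[1, 0, 2, 0, 14]; [0, 1, 0, 6, 0]; [0, 0, 1, 0, 12]; [0, 0, 0, 1, 0]; [0, 0, 0, 0, 1]] (rows listed top to bottom)


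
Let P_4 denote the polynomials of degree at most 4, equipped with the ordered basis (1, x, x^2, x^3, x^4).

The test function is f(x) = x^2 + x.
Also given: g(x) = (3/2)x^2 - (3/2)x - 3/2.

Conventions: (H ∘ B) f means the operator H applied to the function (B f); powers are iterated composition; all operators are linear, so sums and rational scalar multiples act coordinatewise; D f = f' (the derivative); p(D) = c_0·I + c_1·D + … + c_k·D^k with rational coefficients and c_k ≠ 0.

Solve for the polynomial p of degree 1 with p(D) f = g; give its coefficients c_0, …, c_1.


p(D) = (3/2)·I − (3/2)·D, i.e. c_0 = 3/2, c_1 = -3/2

D^0 f = x^2 + x
D^1 f = 2x + 1
matching coefficients of g against c_0 f + c_1 Df + … from the top degree down determines the c_i
solution: c_0 = 3/2, c_1 = -3/2


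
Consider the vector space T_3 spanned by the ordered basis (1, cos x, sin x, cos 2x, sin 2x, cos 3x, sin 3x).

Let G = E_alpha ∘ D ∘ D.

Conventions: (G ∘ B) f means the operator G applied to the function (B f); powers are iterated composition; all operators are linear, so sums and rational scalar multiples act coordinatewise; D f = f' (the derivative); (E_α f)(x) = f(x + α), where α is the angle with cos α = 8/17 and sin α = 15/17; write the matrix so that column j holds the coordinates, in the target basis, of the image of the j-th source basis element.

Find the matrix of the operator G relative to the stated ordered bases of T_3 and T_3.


the matrix is [[0, 0, 0, 0, 0, 0, 0]; [0, -8/17, -15/17, 0, 0, 0, 0]; [0, 15/17, -8/17, 0, 0, 0, 0]; [0, 0, 0, 644/289, -960/289, 0, 0]; [0, 0, 0, 960/289, 644/289, 0, 0]; [0, 0, 0, 0, 0, 43992/4913, 4455/4913]; [0, 0, 0, 0, 0, -4455/4913, 43992/4913]] (rows listed top to bottom)

image of 1: 0
image of cos x: -(8/17)cos x + (15/17)sin x
image of sin x: -(15/17)cos x - (8/17)sin x
image of cos 2x: (644/289)cos 2x + (960/289)sin 2x
image of sin 2x: -(960/289)cos 2x + (644/289)sin 2x
image of cos 3x: (43992/4913)cos 3x - (4455/4913)sin 3x
image of sin 3x: (4455/4913)cos 3x + (43992/4913)sin 3x
each image's coordinates form column j of the matrix


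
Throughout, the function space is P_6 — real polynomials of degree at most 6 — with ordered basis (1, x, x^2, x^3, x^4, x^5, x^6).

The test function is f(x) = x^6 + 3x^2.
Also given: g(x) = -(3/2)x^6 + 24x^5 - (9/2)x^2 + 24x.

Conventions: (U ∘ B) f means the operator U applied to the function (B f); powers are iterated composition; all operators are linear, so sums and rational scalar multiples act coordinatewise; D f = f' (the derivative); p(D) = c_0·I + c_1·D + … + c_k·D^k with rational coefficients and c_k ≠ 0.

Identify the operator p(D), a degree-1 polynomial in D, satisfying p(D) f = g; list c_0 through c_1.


c_0 = -3/2, c_1 = 4

D^0 f = x^6 + 3x^2
D^1 f = 6x^5 + 6x
matching coefficients of g against c_0 f + c_1 Df + … from the top degree down determines the c_i
solution: c_0 = -3/2, c_1 = 4


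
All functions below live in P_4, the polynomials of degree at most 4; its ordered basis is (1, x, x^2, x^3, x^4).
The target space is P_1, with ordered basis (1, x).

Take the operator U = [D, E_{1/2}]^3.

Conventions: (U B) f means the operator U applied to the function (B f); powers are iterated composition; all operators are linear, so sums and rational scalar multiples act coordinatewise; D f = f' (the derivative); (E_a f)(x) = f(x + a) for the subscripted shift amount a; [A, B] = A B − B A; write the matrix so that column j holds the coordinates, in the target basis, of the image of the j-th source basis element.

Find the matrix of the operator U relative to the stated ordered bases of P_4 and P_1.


image of 1: 0
image of x: 0
image of x^2: 0
image of x^3: 0
image of x^4: 0
each image's coordinates form column j of the matrix

the matrix is [[0, 0, 0, 0, 0]; [0, 0, 0, 0, 0]] (rows listed top to bottom)


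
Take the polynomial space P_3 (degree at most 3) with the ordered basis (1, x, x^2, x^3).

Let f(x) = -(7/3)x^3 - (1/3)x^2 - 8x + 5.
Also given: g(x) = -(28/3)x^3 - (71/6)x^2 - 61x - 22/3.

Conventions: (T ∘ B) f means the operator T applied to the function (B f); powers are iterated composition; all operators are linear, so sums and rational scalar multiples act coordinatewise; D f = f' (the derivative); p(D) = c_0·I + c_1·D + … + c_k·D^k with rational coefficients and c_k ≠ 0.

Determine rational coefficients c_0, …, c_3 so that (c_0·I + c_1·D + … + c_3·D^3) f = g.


p(D) = 4·I + (3/2)·D + 2·D^2 + D^3, i.e. c_0 = 4, c_1 = 3/2, c_2 = 2, c_3 = 1

D^0 f = -(7/3)x^3 - (1/3)x^2 - 8x + 5
D^1 f = -7x^2 - (2/3)x - 8
D^2 f = -14x - 2/3
D^3 f = -14
matching coefficients of g against c_0 f + c_1 Df + … from the top degree down determines the c_i
solution: c_0 = 4, c_1 = 3/2, c_2 = 2, c_3 = 1


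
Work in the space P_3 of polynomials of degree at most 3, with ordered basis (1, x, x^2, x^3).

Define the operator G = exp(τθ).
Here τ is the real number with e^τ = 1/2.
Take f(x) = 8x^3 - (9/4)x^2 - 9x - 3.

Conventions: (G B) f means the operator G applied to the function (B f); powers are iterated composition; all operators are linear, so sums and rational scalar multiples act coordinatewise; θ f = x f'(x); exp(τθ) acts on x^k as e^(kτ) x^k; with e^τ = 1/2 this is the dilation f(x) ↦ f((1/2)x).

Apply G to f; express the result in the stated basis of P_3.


the image equals g(x) = x^3 - (9/16)x^2 - (9/2)x - 3

exp(τθ) x^k = e^(kτ) x^k; with e^τ = 1/2 this sends x^k to (1/2)^k x^k
x ↦ 1/2 x
x^2 ↦ 1/4 x^2
x^3 ↦ 1/8 x^3
applying this coordinatewise to f: exp(τθ) f = x^3 - (9/16)x^2 - (9/2)x - 3


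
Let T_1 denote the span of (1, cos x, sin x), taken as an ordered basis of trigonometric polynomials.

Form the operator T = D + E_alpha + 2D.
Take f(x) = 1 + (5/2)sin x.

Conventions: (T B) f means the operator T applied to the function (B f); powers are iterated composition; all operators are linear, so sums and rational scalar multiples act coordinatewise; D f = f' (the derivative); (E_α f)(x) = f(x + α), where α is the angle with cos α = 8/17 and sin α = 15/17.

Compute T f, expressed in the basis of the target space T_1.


D f = (5/2)cos x
E_alpha f = 1 + (75/34)cos x + (20/17)sin x
D f = (5/2)cos x
(2D) f = 5cos x
(D + E_alpha + 2D) f = 1 + (165/17)cos x + (20/17)sin x

the image equals g(x) = 1 + (165/17)cos x + (20/17)sin x


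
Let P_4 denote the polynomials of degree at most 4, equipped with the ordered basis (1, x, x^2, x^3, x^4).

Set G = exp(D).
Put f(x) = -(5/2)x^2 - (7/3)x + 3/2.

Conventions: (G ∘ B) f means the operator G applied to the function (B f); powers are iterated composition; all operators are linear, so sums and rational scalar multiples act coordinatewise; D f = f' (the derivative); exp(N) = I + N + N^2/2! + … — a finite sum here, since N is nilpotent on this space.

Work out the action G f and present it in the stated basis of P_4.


the result is g(x) = -(5/2)x^2 - (22/3)x - 10/3

order-1 term: -5x - 7/3
order-2 term: -5/2
the series for exp(D) f terminates at order 2
exp(D) f = -(5/2)x^2 - (22/3)x - 10/3


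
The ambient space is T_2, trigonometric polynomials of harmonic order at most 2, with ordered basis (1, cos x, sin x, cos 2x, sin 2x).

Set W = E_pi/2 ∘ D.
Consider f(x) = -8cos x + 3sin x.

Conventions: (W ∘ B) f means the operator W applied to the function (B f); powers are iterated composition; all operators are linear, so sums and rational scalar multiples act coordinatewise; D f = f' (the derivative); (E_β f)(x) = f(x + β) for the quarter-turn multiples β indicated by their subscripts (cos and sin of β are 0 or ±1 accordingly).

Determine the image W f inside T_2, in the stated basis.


the result is g(x) = 8cos x - 3sin x

D f = 3cos x + 8sin x
E_pi/2 D f = 8cos x - 3sin x


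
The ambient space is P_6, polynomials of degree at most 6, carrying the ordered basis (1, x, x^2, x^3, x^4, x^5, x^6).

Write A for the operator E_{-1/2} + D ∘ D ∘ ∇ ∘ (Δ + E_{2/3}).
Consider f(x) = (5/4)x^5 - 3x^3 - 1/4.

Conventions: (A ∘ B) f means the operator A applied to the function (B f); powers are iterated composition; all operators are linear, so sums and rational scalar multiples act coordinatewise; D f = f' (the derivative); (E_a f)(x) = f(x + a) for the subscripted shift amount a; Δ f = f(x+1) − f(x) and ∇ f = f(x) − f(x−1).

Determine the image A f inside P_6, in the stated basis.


E_{-1/2} f = (5/4)x^5 - (25/8)x^4 + (1/8)x^3 + (47/16)x^2 - (119/64)x + 11/128
Δ f = (25/4)x^4 + (25/2)x^3 + (7/2)x^2 - (11/4)x - 7/4
E_{2/3} f = (5/4)x^5 + (25/6)x^4 + (23/9)x^3 - (62/27)x^2 - (224/81)x - 947/972
(Δ + E_{2/3}) f = (5/4)x^5 + (125/12)x^4 + (271/18)x^3 + (65/54)x^2 - (1787/324)x - 662/243
∇ (Δ + E_{2/3}) f = (25/4)x^4 + (175/6)x^3 - (29/6)x^2 - (793/108)x - 269/324
D ∇ (Δ + E_{2/3}) f = 25x^3 + (175/2)x^2 - (29/3)x - 793/108
D (D ∘ ∇) (Δ + E_{2/3}) f = 75x^2 + 175x - 29/3
(E_{-1/2} + D ∘ D ∘ ∇ ∘ (Δ + E_{2/3})) f = (5/4)x^5 - (25/8)x^4 + (1/8)x^3 + (1247/16)x^2 + (11081/64)x - 3679/384

the result is g(x) = (5/4)x^5 - (25/8)x^4 + (1/8)x^3 + (1247/16)x^2 + (11081/64)x - 3679/384


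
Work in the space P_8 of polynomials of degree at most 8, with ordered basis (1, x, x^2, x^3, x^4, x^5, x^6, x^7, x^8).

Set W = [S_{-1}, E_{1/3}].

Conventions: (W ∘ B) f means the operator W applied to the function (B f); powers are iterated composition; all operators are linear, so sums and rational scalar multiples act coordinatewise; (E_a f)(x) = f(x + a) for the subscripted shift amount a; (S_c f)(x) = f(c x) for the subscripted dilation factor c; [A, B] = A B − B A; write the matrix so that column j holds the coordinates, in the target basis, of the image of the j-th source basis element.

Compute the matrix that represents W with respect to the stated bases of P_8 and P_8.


image of 1: 0
image of x: 2/3
image of x^2: -(4/3)x
image of x^3: 2x^2 + 2/27
image of x^4: -(8/3)x^3 - (8/27)x
image of x^5: (10/3)x^4 + (20/27)x^2 + 2/243
image of x^6: -4x^5 - (40/27)x^3 - (4/81)x
image of x^7: (14/3)x^6 + (70/27)x^4 + (14/81)x^2 + 2/2187
image of x^8: -(16/3)x^7 - (112/27)x^5 - (112/243)x^3 - (16/2187)x
each image's coordinates form column j of the matrix

the matrix is [[0, 2/3, 0, 2/27, 0, 2/243, 0, 2/2187, 0]; [0, 0, -4/3, 0, -8/27, 0, -4/81, 0, -16/2187]; [0, 0, 0, 2, 0, 20/27, 0, 14/81, 0]; [0, 0, 0, 0, -8/3, 0, -40/27, 0, -112/243]; [0, 0, 0, 0, 0, 10/3, 0, 70/27, 0]; [0, 0, 0, 0, 0, 0, -4, 0, -112/27]; [0, 0, 0, 0, 0, 0, 0, 14/3, 0]; [0, 0, 0, 0, 0, 0, 0, 0, -16/3]; [0, 0, 0, 0, 0, 0, 0, 0, 0]] (rows listed top to bottom)
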